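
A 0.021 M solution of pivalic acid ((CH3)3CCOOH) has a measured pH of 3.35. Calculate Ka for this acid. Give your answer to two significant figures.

[H+] = 10^(-3.35) = 4.47 × 10^-4 M
At equilibrium [HA] = 0.021 − 4.47 × 10^-4 = 2.06 × 10^-2 M
Ka = [H+][A-]/[HA] = (4.47 × 10^-4)² / 2.06 × 10^-2 = 9.7 × 10^-6

Ka = 9.7 × 10^-6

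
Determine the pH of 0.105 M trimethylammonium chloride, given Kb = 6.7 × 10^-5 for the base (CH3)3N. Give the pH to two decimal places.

(CH3)3NH+ is the conjugate acid of the weak base (CH3)3N.
Ka = Kw/Kb = 1.0×10^-14 / 6.7 × 10^-5 = 1.49 × 10^-10
Ka = x²/(0.105 − x) = 1.49 × 10^-10
Assume x ≪ 0.105: x ≈ √(1.49 × 10^-10 × 0.105) = 3.96 × 10^-6 M
Check: 0.0038% ionized — well under 5%, approximation valid.
pH = −log[H+] = −log(3.96 × 10^-6) = 5.40

pH = 5.40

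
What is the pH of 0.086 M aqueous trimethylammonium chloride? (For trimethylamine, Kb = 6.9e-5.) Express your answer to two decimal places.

pH = 5.45

(CH3)3NH+ is the conjugate acid of the weak base (CH3)3N.
Ka = Kw/Kb = 1.0×10^-14 / 6.9 × 10^-5 = 1.45 × 10^-10
Ka = x²/(0.086 − x) = 1.45 × 10^-10
Since Ka ≪ C₀, x ≈ √(Ka·C₀) = 3.53 × 10^-6 M.
(x/C₀ = 0.0041% < 5%, so the approximation holds.)
pH = −log[H+] = −log(3.53 × 10^-6) = 5.45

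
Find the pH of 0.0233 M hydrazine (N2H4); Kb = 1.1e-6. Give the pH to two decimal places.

N2H4 + H2O ⇌ N2H5+ + OH-
Kb = x²/(0.0233 − x) = 1.1 × 10^-6
Neglecting x in the denominator: x = √(1.1 × 10^-6 × 0.0233) = 1.60 × 10^-4 M
Check: 0.69% ionized — well under 5%, approximation valid.
pOH = 3.80, so pH = 14.00 − pOH = 10.20

pH = 10.20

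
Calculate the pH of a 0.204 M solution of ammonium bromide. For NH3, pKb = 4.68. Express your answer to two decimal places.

pH = 5.01

NH4+ is the conjugate acid of the weak base NH3.
Kb = 10^(−4.68) = 2.09 × 10^-5
Ka = Kw/Kb = 1.0×10^-14 / 2.09 × 10^-5 = 4.78 × 10^-10
From the ICE table, Ka = [H+]²/(0.204 − [H+]) = 4.78 × 10^-10.
Neglecting [H+] in the denominator: [H+] = √(4.78 × 10^-10 × 0.204) = 9.87 × 10^-6 M
([H+]/C₀ = 0.0048% < 5%, so the approximation holds.)
pH = −log[H+] = −log(9.87 × 10^-6) = 5.01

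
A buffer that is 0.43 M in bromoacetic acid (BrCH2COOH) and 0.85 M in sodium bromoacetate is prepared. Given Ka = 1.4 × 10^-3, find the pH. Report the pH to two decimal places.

pKa = −log(1.4 × 10^-3) = 2.854
Henderson–Hasselbalch: pH = pKa + log([BrCH2COO-]/[BrCH2COOH]) = 2.854 + log(0.85/0.43)
pH = 2.854 + (+0.296) = 3.15

pH = 3.15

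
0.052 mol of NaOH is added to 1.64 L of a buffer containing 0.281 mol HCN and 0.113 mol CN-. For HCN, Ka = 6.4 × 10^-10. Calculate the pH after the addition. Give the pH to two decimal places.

After neutralization: n(HCN) = 0.229 mol, n(CN-) = 0.165 mol.
pKa = −log(6.4 × 10^-10) = 9.194
Henderson–Hasselbalch with mole ratio 0.165/0.229: pH = 9.194 + (-0.142)

pH = 9.05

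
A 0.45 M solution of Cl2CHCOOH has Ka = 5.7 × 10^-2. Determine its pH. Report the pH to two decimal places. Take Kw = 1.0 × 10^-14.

pH = 0.87

Cl2CHCOOH ⇌ Cl2CHCOO- + H+
Ka = [H+]²/(0.45 − [H+]) = 5.7 × 10^-2
The 5% rule fails; solving [H+]² + Ka·[H+] − Ka·C₀ = 0 exactly:
[H+] = [−0.057 + √(0.057² + 0.103)]/2 = 1.34 × 10^-1 M
pH = −log(1.34 × 10^-1) = 0.87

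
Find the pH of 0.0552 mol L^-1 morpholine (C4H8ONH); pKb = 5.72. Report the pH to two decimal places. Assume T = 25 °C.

C4H8ONH + H2O ⇌ C4H8ONH2+ + OH-
Kb = 10^(−5.72) = 1.91 × 10^-6
From the ICE table, Kb = [OH-]²/(0.0552 − [OH-]) = 1.91 × 10^-6.
Since Kb ≪ C₀, [OH-] ≈ √(Kb·C₀) = 3.25 × 10^-4 M.
pOH = 3.49, so pH = 14.00 − pOH = 10.51

pH = 10.51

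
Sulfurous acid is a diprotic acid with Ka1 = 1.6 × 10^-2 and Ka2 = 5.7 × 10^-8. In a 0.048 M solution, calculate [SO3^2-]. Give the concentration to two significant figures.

5.7 × 10^-8 M

First ionization gives [H+] ≈ [HSO3-] = 2.08 × 10^-2 M.
Second step: Ka2 = [H+][SO3^2-]/[HSO3-] ≈ [SO3^2-] (since [H+] ≈ [HSO3-]).
So [SO3^2-] ≈ Ka2.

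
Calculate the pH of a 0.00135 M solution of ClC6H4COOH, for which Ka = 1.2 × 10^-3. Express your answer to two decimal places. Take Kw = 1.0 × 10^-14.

pH = 3.09

ClC6H4COOH ⇌ ClC6H4COO- + H+
From the ICE table, Ka = [H+]²/(0.00135 − [H+]) = 1.2 × 10^-3.
Here C₀/Ka ≈ 1.13, so the small-[H+] approximation fails. Use the quadratic:
[H+] = [−0.0012 + √(0.0012² + 6.48e-06)]/2 = 8.07 × 10^-4 M
pH = −log(8.07 × 10^-4) = 3.09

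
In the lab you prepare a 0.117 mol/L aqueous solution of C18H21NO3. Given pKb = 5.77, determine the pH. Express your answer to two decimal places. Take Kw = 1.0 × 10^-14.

pH = 10.65

C18H21NO3 + H2O ⇌ C18H22NO3+ + OH-
Kb = 10^(−5.77) = 1.70 × 10^-6
From the ICE table, Kb = [OH-]²/(0.117 − [OH-]) = 1.70 × 10^-6.
Since Kb ≪ C₀, [OH-] ≈ √(Kb·C₀) = 4.46 × 10^-4 M.
([OH-]/C₀ = 0.38% < 5%, so the approximation holds.)
pOH = 3.35, so pH = 14.00 − pOH = 10.65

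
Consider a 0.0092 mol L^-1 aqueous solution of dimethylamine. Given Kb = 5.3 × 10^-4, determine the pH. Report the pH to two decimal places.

(CH3)2NH + H2O ⇌ (CH3)2NH2+ + OH-
Kb = x²/(0.0092 − x) = 5.3 × 10^-4
Here C₀/Kb ≈ 17.4, so the small-x approximation fails. Use the quadratic:
x = (−Kb + √(Kb² + 4·Kb·C₀))/2 = 1.96 × 10^-3 M
pOH = −log(1.96 × 10^-3) = 2.71; pH = 14.00 − 2.71 = 11.29

pH = 11.29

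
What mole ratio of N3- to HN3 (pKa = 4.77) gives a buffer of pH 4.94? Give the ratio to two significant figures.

ratio = 1.5

pH = pKa + log(r) ⇒ log(r) = 4.94 − 4.77 = +0.17
r = [N3-]/[HN3] = 10^(+0.17) = 1.48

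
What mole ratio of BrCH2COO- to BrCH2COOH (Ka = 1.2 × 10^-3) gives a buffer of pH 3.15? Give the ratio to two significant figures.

pKa = -log(1.2 × 10^-3) = 2.921
pH = pKa + log(r) ⇒ log(r) = 3.15 − 2.921 = +0.229
r = [BrCH2COO-]/[BrCH2COOH] = 10^(+0.229) = 1.69

ratio = 1.7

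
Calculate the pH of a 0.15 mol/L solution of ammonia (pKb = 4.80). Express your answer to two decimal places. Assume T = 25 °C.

NH3 + H2O ⇌ NH4+ + OH-
Kb = 10^(−4.80) = 1.58 × 10^-5
Let x = [OH-] at equilibrium. Kb = x²/(0.15 − x).
Assume x ≪ 0.15: x ≈ √(1.58 × 10^-5 × 0.15) = 1.54 × 10^-3 M
pOH = −log(1.54 × 10^-3) = 2.81; pH = 14.00 − 2.81 = 11.19

pH = 11.19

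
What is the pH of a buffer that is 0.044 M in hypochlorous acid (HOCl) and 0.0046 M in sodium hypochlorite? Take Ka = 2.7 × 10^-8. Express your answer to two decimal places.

pKa = −log(2.7 × 10^-8) = 7.569
Using pH = pKa + log([base]/[acid]) with [base]/[acid] = 0.0046/0.044:
pH = 7.569 + (-0.981) = 6.59

pH = 6.59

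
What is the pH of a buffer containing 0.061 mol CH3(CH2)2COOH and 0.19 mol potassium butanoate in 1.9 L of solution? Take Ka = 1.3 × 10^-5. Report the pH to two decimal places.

pKa = −log(1.3 × 10^-5) = 4.886
Henderson–Hasselbalch: pH = pKa + log([CH3(CH2)2COO-]/[CH3(CH2)2COOH]) = 4.886 + log(0.19/0.061)
pH = 4.886 + (+0.493) = 5.38

pH = 5.38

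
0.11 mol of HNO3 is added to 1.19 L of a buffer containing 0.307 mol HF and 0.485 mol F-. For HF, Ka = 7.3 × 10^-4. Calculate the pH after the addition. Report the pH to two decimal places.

pH = 3.09

Added H+ converts F- to HF: HF → 0.417 mol, F- → 0.375 mol.
pKa = −log(7.3 × 10^-4) = 3.137
Henderson–Hasselbalch with mole ratio 0.375/0.417: pH = 3.137 + (-0.046)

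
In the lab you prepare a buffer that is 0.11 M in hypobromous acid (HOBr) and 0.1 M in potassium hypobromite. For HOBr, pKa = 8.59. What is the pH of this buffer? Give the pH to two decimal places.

pH = 8.55

pH = pKa + log([A⁻]/[HA]) = 8.59 + log(0.1/0.11)
pH = 8.59 + (-0.041) = 8.55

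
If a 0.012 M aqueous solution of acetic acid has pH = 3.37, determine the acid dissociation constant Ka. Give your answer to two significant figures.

Ka = 1.6 × 10^-5

[H+] = 10^(-3.37) = 4.27 × 10^-4 M
At equilibrium [HA] = 0.012 − 4.27 × 10^-4 = 1.16 × 10^-2 M
Ka = [H+][A-]/[HA] = (4.27 × 10^-4)² / 1.16 × 10^-2 = 1.6 × 10^-5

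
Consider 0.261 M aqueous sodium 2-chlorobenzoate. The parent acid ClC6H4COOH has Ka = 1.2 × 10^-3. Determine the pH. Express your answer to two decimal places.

ClC6H4COO- is the conjugate base of the weak acid ClC6H4COOH.
Kb = Kw/Ka = 1.0×10^-14 / 1.2 × 10^-3 = 8.33 × 10^-12
Kb = x²/(0.261 − x) = 8.33 × 10^-12
Since Kb ≪ C₀, x ≈ √(Kb·C₀) = 1.47 × 10^-6 M.
Check: 0.00056% ionized — well under 5%, approximation valid.
pOH = −log(1.47 × 10^-6) = 5.83; pH = 14.00 − 5.83 = 8.17

pH = 8.17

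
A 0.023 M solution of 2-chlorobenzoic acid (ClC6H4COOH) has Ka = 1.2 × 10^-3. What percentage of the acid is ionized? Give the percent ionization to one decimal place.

20.4%

ClC6H4COOH ⇌ ClC6H4COO- + H+; let x = [H+] at equilibrium.
Ka = x²/(C₀ − x); solving the quadratic gives x = 4.69 × 10^-3 M.
% ionization = x/C₀ × 100% = 4.69 × 10^-3/0.023 × 100% = 20.4%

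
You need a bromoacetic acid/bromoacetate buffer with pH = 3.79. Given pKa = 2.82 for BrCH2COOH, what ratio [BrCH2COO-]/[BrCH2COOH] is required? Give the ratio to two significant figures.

pH = pKa + log(r) ⇒ log(r) = 3.79 − 2.82 = +0.97
r = [BrCH2COO-]/[BrCH2COOH] = 10^(+0.97) = 9.33

ratio = 9.3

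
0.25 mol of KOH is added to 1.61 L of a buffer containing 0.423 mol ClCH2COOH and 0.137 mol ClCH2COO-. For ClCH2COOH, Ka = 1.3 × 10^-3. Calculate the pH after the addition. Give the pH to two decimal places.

After neutralization: n(ClCH2COOH) = 0.173 mol, n(ClCH2COO-) = 0.387 mol.
pKa = −log(1.3 × 10^-3) = 2.886
pH = pKa + log([A⁻]/[HA]) = 2.886 + log(0.387/0.173) = 2.886 +0.350

pH = 3.24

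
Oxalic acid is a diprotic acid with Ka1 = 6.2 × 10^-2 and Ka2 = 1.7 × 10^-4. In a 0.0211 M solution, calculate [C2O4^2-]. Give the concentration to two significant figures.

1.7 × 10^-4 M

First ionization gives [H+] ≈ [HC2O4-] = 1.66 × 10^-2 M.
Second step: Ka2 = [H+][C2O4^2-]/[HC2O4-] ≈ [C2O4^2-] (since [H+] ≈ [HC2O4-]).
So [C2O4^2-] ≈ Ka2.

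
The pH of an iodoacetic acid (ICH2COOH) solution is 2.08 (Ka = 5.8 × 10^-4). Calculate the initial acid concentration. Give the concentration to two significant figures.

[H+] = 10^(-2.08) = 8.32 × 10^-3 M = x
Ka = x²/(C₀ − x) ⇒ C₀ = x + x²/Ka
C₀ = 8.32 × 10^-3 + (8.32 × 10^-3)²/(5.8 × 10^-4) = 1.28 × 10^-1 M

C₀ = 1.3 × 10^-1 M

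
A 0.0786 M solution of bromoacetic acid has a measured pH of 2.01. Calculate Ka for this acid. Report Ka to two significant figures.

[H+] = 10^(-2.01) = 9.77 × 10^-3 M
At equilibrium [HA] = 0.0786 − 9.77 × 10^-3 = 6.88 × 10^-2 M
Ka = [H+][A-]/[HA] = (9.77 × 10^-3)² / 6.88 × 10^-2 = 1.4 × 10^-3

Ka = 1.4 × 10^-3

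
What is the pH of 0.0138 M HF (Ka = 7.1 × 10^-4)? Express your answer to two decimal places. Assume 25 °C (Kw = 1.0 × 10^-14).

HF ⇌ F- + H+
Ka = [H+]²/(0.0138 − [H+]) = 7.1 × 10^-4
The 5% rule fails; solving [H+]² + Ka·[H+] − Ka·C₀ = 0 exactly:
[H+] = (−Ka + √(Ka² + 4·Ka·C₀))/2 = 2.80 × 10^-3 M
pH = −log[H+] = −log(2.80 × 10^-3) = 2.55

pH = 2.55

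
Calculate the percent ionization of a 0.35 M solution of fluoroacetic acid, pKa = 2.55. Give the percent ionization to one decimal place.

8.6%

FCH2COOH ⇌ FCH2COO- + H+; let x = [H+] at equilibrium.
Ka = 10^(−2.55) = 2.82 × 10^-3
Ka = x²/(C₀ − x); solving the quadratic gives x = 3.00 × 10^-2 M.
Fraction ionized = 3.00 × 10^-2 / 0.35 = 0.0857 → 8.6%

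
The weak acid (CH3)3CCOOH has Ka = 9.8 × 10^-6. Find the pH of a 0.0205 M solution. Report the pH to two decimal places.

pH = 3.35

(CH3)3CCOOH ⇌ (CH3)3CCOO- + H+
From the ICE table, Ka = [H+]²/(0.0205 − [H+]) = 9.8 × 10^-6.
Neglecting [H+] in the denominator: [H+] = √(9.8 × 10^-6 × 0.0205) = 4.48 × 10^-4 M
([H+]/C₀ = 2.2% < 5%, so the approximation holds.)
pH = −log(4.48 × 10^-4) = 3.35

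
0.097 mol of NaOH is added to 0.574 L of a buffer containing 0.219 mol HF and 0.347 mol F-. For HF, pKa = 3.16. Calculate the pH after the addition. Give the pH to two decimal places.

pH = 3.72

After neutralization: n(HF) = 0.122 mol, n(F-) = 0.444 mol.
pH = pKa + log(n_F-/n_HF) = 3.16 + log(0.444/0.122) = 3.16 + (+0.561)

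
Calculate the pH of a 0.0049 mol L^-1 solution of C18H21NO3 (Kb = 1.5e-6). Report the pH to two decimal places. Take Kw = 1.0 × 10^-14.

C18H21NO3 + H2O ⇌ C18H22NO3+ + OH-
Kb = [OH-]²/(0.0049 − [OH-]) = 1.5 × 10^-6
Assume [OH-] ≪ 0.0049: [OH-] ≈ √(1.5 × 10^-6 × 0.0049) = 8.57 × 10^-5 M
([OH-]/C₀ = 1.7% < 5%, so the approximation holds.)
pOH = −log(8.57 × 10^-5) = 4.07; pH = 14.00 − 4.07 = 9.93

pH = 9.93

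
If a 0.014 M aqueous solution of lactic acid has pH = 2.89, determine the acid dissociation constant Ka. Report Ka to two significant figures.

[H+] = 10^(-2.89) = 1.29 × 10^-3 M
At equilibrium [HA] = 0.014 − 1.29 × 10^-3 = 1.27 × 10^-2 M
Ka = [H+][A-]/[HA] = (1.29 × 10^-3)² / 1.27 × 10^-2 = 1.3 × 10^-4

Ka = 1.3 × 10^-4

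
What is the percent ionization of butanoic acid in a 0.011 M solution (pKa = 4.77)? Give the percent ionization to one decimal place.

3.9%

CH3(CH2)2COOH ⇌ CH3(CH2)2COO- + H+; let x = [H+] at equilibrium.
Ka = 10^(−4.77) = 1.70 × 10^-5
x ≈ √(Ka·C₀) = √(1.70 × 10^-5 × 0.011) = 4.32 × 10^-4 M
Fraction ionized = 4.32 × 10^-4 / 0.011 = 0.0393 → 3.9%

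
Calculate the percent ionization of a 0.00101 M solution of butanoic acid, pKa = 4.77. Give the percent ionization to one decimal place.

CH3(CH2)2COOH ⇌ CH3(CH2)2COO- + H+; let x = [H+] at equilibrium.
Ka = 10^(−4.77) = 1.70 × 10^-5
Solve x² + 1.7e-05x − 1.72e-08 = 0 → x = 1.23 × 10^-4 M
Fraction ionized = 1.23 × 10^-4 / 0.00101 = 0.1218 → 12.2%

12.2%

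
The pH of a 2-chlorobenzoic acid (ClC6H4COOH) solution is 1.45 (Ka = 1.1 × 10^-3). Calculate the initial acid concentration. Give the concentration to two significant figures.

C₀ = 1.2 M

[H+] = 10^(-1.45) = 3.55 × 10^-2 M = x
Ka = x²/(C₀ − x) ⇒ C₀ = x + x²/Ka
C₀ = 3.55 × 10^-2 + (3.55 × 10^-2)²/(1.1 × 10^-3) = 1.18 M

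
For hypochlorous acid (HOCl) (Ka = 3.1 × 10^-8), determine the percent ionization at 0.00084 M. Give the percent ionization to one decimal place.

0.6%

HOCl ⇌ OCl- + H+; let x = [H+] at equilibrium.
x ≈ √(Ka·C₀) = √(3.1 × 10^-8 × 0.00084) = 5.10 × 10^-6 M
% ionization = x/C₀ × 100% = 5.10 × 10^-6/0.00084 × 100% = 0.6%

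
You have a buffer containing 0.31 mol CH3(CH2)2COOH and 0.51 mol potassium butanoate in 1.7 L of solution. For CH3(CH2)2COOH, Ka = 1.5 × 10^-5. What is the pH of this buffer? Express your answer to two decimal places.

pH = 5.04

pKa = −log(1.5 × 10^-5) = 4.824
Using pH = pKa + log([base]/[acid]) with [base]/[acid] = 0.51/0.31:
pH = 4.824 + (+0.216) = 5.04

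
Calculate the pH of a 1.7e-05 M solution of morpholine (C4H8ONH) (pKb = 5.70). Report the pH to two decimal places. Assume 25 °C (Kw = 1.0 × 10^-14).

pH = 8.69

C4H8ONH + H2O ⇌ C4H8ONH2+ + OH-
Kb = 10^(−5.70) = 2.00 × 10^-6
From the ICE table, Kb = x²/(1.7e-05 − x) = 2.00 × 10^-6.
x is not negligible relative to C₀; solve x² + 2e-06·x − 3.4e-11 = 0.
x = (−Kb + √(Kb² + 4·Kb·C₀))/2 = 4.92 × 10^-6 M
pOH = 5.31, so pH = 14.00 − pOH = 8.69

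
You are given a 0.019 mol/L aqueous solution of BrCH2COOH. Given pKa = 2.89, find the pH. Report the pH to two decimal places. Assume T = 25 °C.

pH = 2.36

BrCH2COOH ⇌ BrCH2COO- + H+
Ka = 10^(−2.89) = 1.29 × 10^-3
From the ICE table, Ka = x²/(0.019 − x) = 1.29 × 10^-3.
Here C₀/Ka ≈ 14.7, so the small-x approximation fails. Use the quadratic:
x = (−Ka + √(Ka² + 4·Ka·C₀))/2 = 4.35 × 10^-3 M
pH = −log(4.35 × 10^-3) = 2.36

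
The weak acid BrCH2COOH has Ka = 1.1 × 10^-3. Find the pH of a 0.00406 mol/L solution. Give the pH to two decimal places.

BrCH2COOH ⇌ BrCH2COO- + H+
From the ICE table, Ka = x²/(0.00406 − x) = 1.1 × 10^-3.
The 5% rule fails; solving x² + Ka·x − Ka·C₀ = 0 exactly:
x = [−0.0011 + √(0.0011² + 1.79e-05)]/2 = 1.63 × 10^-3 M
pH = −log[H+] = −log(1.63 × 10^-3) = 2.79

pH = 2.79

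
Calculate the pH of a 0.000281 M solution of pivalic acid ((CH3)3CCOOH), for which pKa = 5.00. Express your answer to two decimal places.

(CH3)3CCOOH ⇌ (CH3)3CCOO- + H+
Ka = 10^(−5.00) = 1.00 × 10^-5
Ka = [H+]²/(0.000281 − [H+]) = 1.00 × 10^-5
[H+] is not negligible relative to C₀; solve [H+]² + 1e-05·[H+] − 2.81e-09 = 0.
[H+] = (−Ka + √(Ka² + 4·Ka·C₀))/2 = 4.82 × 10^-5 M
pH = −log[H+] = −log(4.82 × 10^-5) = 4.32

pH = 4.32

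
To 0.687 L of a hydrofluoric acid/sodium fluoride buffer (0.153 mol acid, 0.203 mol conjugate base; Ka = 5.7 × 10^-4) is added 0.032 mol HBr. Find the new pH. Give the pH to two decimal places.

pH = 3.21

Added H+ converts F- to HF: HF → 0.185 mol, F- → 0.171 mol.
pKa = −log(5.7 × 10^-4) = 3.244
pH = pKa + log([A⁻]/[HA]) = 3.244 + log(0.171/0.185) = 3.244 -0.034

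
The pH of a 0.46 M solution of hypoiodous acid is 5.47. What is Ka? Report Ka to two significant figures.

Ka = 2.5 × 10^-11

[H+] = 10^(-5.47) = 3.39 × 10^-6 M
At equilibrium [HA] = 0.46 − 3.39 × 10^-6 = 4.60 × 10^-1 M
Ka = [H+][A-]/[HA] = (3.39 × 10^-6)² / 4.60 × 10^-1 = 2.5 × 10^-11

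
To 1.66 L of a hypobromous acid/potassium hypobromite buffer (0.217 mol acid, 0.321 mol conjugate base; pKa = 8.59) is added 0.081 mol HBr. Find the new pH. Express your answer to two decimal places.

pH = 8.50

After neutralization: n(HOBr) = 0.298 mol, n(OBr-) = 0.24 mol.
pH = pKa + log([A⁻]/[HA]) = 8.59 + log(0.24/0.298) = 8.59 -0.094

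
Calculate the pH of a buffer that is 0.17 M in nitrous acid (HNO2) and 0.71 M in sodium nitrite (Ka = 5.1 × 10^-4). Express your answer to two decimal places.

pH = 3.91

pKa = −log(5.1 × 10^-4) = 3.292
pH = pKa + log([A⁻]/[HA]) = 3.292 + log(0.71/0.17)
pH = 3.292 + (+0.621) = 3.91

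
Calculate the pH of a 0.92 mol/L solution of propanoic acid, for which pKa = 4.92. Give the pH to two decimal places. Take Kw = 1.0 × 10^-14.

pH = 2.48

CH3CH2COOH ⇌ CH3CH2COO- + H+
Ka = 10^(−4.92) = 1.20 × 10^-5
From the ICE table, Ka = [H+]²/(0.92 − [H+]) = 1.20 × 10^-5.
Assume [H+] ≪ 0.92: [H+] ≈ √(1.20 × 10^-5 × 0.92) = 3.32 × 10^-3 M
pH = −log[H+] = −log(3.32 × 10^-3) = 2.48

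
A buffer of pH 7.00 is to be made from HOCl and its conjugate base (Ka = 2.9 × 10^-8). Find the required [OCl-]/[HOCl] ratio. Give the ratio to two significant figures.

pKa = -log(2.9 × 10^-8) = 7.538
pH = pKa + log(r) ⇒ log(r) = 7.00 − 7.538 = -0.538
r = [OCl-]/[HOCl] = 10^(-0.538) = 0.29

ratio = 0.29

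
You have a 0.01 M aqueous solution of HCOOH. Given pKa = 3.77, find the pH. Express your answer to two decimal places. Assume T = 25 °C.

HCOOH ⇌ HCOO- + H+
Ka = 10^(−3.77) = 1.70 × 10^-4
From the ICE table, Ka = [H+]²/(0.01 − [H+]) = 1.70 × 10^-4.
The 5% rule fails; solving [H+]² + Ka·[H+] − Ka·C₀ = 0 exactly:
[H+] = [−0.00017 + √(0.00017² + 6.8e-06)]/2 = 1.22 × 10^-3 M
pH = −log(1.22 × 10^-3) = 2.91

pH = 2.91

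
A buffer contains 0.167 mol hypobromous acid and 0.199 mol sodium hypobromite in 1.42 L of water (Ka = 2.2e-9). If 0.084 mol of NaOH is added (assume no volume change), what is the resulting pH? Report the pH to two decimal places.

pH = 9.19

After neutralization: n(HOBr) = 0.083 mol, n(OBr-) = 0.283 mol.
pKa = −log(2.2 × 10^-9) = 8.658
pH = pKa + log(n_OBr-/n_HOBr) = 8.658 + log(0.283/0.083) = 8.658 + (+0.533)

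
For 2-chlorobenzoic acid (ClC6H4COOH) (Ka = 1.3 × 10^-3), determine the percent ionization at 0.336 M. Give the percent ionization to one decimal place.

ClC6H4COOH ⇌ ClC6H4COO- + H+; let x = [H+] at equilibrium.
Solve x² + 0.0013x − 0.000437 = 0 → x = 2.03 × 10^-2 M
% ionization = x/C₀ × 100% = 2.03 × 10^-2/0.336 × 100% = 6.0%

6.0%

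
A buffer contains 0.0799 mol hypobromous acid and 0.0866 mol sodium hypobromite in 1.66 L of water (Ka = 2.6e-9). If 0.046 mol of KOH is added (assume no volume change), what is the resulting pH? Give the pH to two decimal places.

After neutralization: n(HOBr) = 0.0339 mol, n(OBr-) = 0.133 mol.
pKa = −log(2.6 × 10^-9) = 8.585
pH = pKa + log([A⁻]/[HA]) = 8.585 + log(0.133/0.0339) = 8.585 +0.594

pH = 9.18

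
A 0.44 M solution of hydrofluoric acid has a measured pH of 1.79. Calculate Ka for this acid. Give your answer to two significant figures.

Ka = 6.2 × 10^-4

[H+] = 10^(-1.79) = 1.62 × 10^-2 M
At equilibrium [HA] = 0.44 − 1.62 × 10^-2 = 4.24 × 10^-1 M
Ka = [H+][A-]/[HA] = (1.62 × 10^-2)² / 4.24 × 10^-1 = 6.2 × 10^-4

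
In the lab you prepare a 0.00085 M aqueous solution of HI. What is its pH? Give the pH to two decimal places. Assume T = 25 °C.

pH = 3.07

HI is a strong acid and dissociates completely, so [H+] = 0.00085 M.
pH = -log(0.00085) = 3.07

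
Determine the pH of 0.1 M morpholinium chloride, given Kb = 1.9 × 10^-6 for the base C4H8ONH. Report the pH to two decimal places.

C4H8ONH2+ is the conjugate acid of the weak base C4H8ONH.
Ka = Kw/Kb = 1.0×10^-14 / 1.9 × 10^-6 = 5.26 × 10^-9
Ka = [H+]²/(0.1 − [H+]) = 5.26 × 10^-9
Since Ka ≪ C₀, [H+] ≈ √(Ka·C₀) = 2.29 × 10^-5 M.
([H+]/C₀ = 0.023% < 5%, so the approximation holds.)
pH = −log[H+] = −log(2.29 × 10^-5) = 4.64

pH = 4.64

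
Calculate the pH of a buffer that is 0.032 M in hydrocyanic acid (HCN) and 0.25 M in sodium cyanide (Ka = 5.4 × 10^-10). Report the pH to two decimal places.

pH = 10.16

pKa = −log(5.4 × 10^-10) = 9.268
Henderson–Hasselbalch: pH = pKa + log([CN-]/[HCN]) = 9.268 + log(0.25/0.032)
pH = 9.268 + (+0.893) = 10.16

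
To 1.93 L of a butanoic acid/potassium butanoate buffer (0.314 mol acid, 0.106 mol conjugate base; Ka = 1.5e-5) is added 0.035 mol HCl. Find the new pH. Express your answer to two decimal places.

Added H+ converts CH3(CH2)2COO- to CH3(CH2)2COOH: CH3(CH2)2COOH → 0.349 mol, CH3(CH2)2COO- → 0.071 mol.
pKa = −log(1.5 × 10^-5) = 4.824
pH = pKa + log(n_CH3(CH2)2COO-/n_CH3(CH2)2COOH) = 4.824 + log(0.071/0.349) = 4.824 + (-0.692)

pH = 4.13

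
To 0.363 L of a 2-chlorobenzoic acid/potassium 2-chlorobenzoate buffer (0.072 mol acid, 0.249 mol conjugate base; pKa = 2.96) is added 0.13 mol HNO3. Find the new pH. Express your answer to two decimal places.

pH = 2.73

Added H+ converts ClC6H4COO- to ClC6H4COOH: ClC6H4COOH → 0.202 mol, ClC6H4COO- → 0.119 mol.
pH = pKa + log(n_ClC6H4COO-/n_ClC6H4COOH) = 2.96 + log(0.119/0.202) = 2.96 + (-0.230)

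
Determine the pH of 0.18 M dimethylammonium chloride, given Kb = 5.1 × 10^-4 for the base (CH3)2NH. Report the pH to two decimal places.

pH = 5.73

(CH3)2NH2+ is the conjugate acid of the weak base (CH3)2NH.
Ka = Kw/Kb = 1.0×10^-14 / 5.1 × 10^-4 = 1.96 × 10^-11
Let x = [H+] at equilibrium. Ka = x²/(0.18 − x).
Neglecting x in the denominator: x = √(1.96 × 10^-11 × 0.18) = 1.88 × 10^-6 M
pH = −log(1.88 × 10^-6) = 5.73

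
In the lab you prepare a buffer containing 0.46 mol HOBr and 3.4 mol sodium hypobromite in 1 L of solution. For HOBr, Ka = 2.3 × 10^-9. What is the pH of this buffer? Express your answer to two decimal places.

pH = 9.51

pKa = −log(2.3 × 10^-9) = 8.638
pH = pKa + log([A⁻]/[HA]) = 8.638 + log(3.4/0.46)
pH = 8.638 + (+0.869) = 9.51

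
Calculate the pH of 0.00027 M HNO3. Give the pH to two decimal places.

HNO3 is a strong acid and dissociates completely, so [H+] = 0.00027 M.
pH = -log(0.00027) = 3.57

pH = 3.57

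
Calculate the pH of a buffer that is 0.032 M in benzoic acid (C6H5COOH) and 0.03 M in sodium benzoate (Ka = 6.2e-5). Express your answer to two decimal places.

pKa = −log(6.2 × 10^-5) = 4.208
pH = pKa + log([A⁻]/[HA]) = 4.208 + log(0.03/0.032)
pH = 4.208 + (-0.028) = 4.18

pH = 4.18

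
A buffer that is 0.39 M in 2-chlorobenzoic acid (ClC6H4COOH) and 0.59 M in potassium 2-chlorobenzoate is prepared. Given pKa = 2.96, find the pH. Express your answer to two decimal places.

pH = 3.14

Using pH = pKa + log([base]/[acid]) with [base]/[acid] = 0.59/0.39:
pH = 2.96 + (+0.180) = 3.14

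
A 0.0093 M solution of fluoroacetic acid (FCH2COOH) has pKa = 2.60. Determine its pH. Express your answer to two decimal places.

pH = 2.43

FCH2COOH ⇌ FCH2COO- + H+
Ka = 10^(−2.60) = 2.51 × 10^-3
From the ICE table, Ka = x²/(0.0093 − x) = 2.51 × 10^-3.
Here C₀/Ka ≈ 3.71, so the small-x approximation fails. Use the quadratic:
x = [−0.00251 + √(0.00251² + 9.34e-05)]/2 = 3.74 × 10^-3 M
pH = −log(3.74 × 10^-3) = 2.43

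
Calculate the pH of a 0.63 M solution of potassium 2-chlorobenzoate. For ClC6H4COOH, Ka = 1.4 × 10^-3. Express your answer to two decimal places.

ClC6H4COO- is the conjugate base of the weak acid ClC6H4COOH.
Kb = Kw/Ka = 1.0×10^-14 / 1.4 × 10^-3 = 7.14 × 10^-12
Kb = x²/(0.63 − x) = 7.14 × 10^-12
Assume x ≪ 0.63: x ≈ √(7.14 × 10^-12 × 0.63) = 2.12 × 10^-6 M
pOH = −log(2.12 × 10^-6) = 5.67; pH = 14.00 − 5.67 = 8.33

pH = 8.33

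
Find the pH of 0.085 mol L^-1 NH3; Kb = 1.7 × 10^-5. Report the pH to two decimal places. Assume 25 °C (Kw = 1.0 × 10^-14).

NH3 + H2O ⇌ NH4+ + OH-
Kb = [OH-]²/(0.085 − [OH-]) = 1.7 × 10^-5
Since Kb ≪ C₀, [OH-] ≈ √(Kb·C₀) = 1.20 × 10^-3 M.
pOH = 2.92, so pH = 14.00 − pOH = 11.08

pH = 11.08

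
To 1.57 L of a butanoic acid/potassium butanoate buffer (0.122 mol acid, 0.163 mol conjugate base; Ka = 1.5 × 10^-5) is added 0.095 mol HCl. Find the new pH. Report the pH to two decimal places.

pH = 4.32

Added H+ converts CH3(CH2)2COO- to CH3(CH2)2COOH: CH3(CH2)2COOH → 0.217 mol, CH3(CH2)2COO- → 0.068 mol.
pKa = −log(1.5 × 10^-5) = 4.824
pH = pKa + log(n_CH3(CH2)2COO-/n_CH3(CH2)2COOH) = 4.824 + log(0.068/0.217) = 4.824 + (-0.504)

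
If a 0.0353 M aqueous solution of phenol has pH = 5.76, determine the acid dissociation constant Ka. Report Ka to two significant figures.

[H+] = 10^(-5.76) = 1.74 × 10^-6 M
At equilibrium [HA] = 0.0353 − 1.74 × 10^-6 = 3.53 × 10^-2 M
Ka = [H+][A-]/[HA] = (1.74 × 10^-6)² / 3.53 × 10^-2 = 8.6 × 10^-11

Ka = 8.6 × 10^-11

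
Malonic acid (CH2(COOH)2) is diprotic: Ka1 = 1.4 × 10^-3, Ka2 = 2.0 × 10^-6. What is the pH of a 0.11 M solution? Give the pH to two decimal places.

pH = 1.93

Since Ka1 ≫ Ka2, the first ionization dominates [H+].
Ka1 = x²/(0.11 − x) = 1.4 × 10^-3
Solving the quadratic: x = (−Ka1 + √(Ka1² + 4·Ka1·C₀))/2 = 1.17 × 10^-2 M
pH = −log(1.17 × 10^-2) = 1.93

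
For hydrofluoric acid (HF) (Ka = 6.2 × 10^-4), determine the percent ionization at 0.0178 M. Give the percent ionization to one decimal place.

17.0%

HF ⇌ F- + H+; let x = [H+] at equilibrium.
Ka = x²/(C₀ − x); solving the quadratic gives x = 3.03 × 10^-3 M.
% ionization = x/C₀ × 100% = 3.03 × 10^-3/0.0178 × 100% = 17.0%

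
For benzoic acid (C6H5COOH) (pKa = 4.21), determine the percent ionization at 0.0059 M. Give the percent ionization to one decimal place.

9.7%

C6H5COOH ⇌ C6H5COO- + H+; let x = [H+] at equilibrium.
Ka = 10^(−4.21) = 6.17 × 10^-5
Solve x² + 6.17e-05x − 3.64e-07 = 0 → x = 5.73 × 10^-4 M
% ionization = x/C₀ × 100% = 5.73 × 10^-4/0.0059 × 100% = 9.7%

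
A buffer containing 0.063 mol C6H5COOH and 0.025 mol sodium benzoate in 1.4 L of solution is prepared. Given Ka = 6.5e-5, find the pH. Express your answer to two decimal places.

pKa = −log(6.5 × 10^-5) = 4.187
pH = pKa + log([A⁻]/[HA]) = 4.187 + log(0.025/0.063)
pH = 4.187 + (-0.401) = 3.79

pH = 3.79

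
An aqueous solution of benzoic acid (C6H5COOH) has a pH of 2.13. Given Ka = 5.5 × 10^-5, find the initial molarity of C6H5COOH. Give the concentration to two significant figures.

C₀ = 1.0 M

[H+] = 10^(-2.13) = 7.41 × 10^-3 M = x
Ka = x²/(C₀ − x) ⇒ C₀ = x + x²/Ka
C₀ = 7.41 × 10^-3 + (7.41 × 10^-3)²/(5.5 × 10^-5) = 1.01 M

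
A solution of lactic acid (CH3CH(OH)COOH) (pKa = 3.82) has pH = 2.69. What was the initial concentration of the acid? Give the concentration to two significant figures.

C₀ = 3.0 × 10^-2 M

[H+] = 10^(-2.69) = 2.04 × 10^-3 M = x
Ka = 10^(−3.82) = 1.51 × 10^-4
Ka = x²/(C₀ − x) ⇒ C₀ = x + x²/Ka
C₀ = 2.04 × 10^-3 + (2.04 × 10^-3)²/(1.51 × 10^-4) = 2.96 × 10^-2 M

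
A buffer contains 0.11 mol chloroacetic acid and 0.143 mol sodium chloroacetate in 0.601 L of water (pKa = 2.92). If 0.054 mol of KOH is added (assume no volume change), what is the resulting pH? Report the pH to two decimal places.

pH = 3.47

OH- converts ClCH2COOH to ClCH2COO-: ClCH2COOH → 0.056 mol, ClCH2COO- → 0.197 mol.
pH = pKa + log([A⁻]/[HA]) = 2.92 + log(0.197/0.056) = 2.92 +0.546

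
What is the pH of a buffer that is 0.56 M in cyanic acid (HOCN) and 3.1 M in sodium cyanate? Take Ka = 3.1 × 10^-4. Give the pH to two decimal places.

pH = 4.25

pKa = −log(3.1 × 10^-4) = 3.509
Using pH = pKa + log([base]/[acid]) with [base]/[acid] = 3.1/0.56:
pH = 3.509 + (+0.743) = 4.25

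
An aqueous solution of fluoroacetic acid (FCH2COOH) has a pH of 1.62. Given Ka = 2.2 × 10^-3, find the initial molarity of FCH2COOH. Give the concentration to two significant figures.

[H+] = 10^(-1.62) = 2.40 × 10^-2 M = x
Ka = x²/(C₀ − x) ⇒ C₀ = x + x²/Ka
C₀ = 2.40 × 10^-2 + (2.40 × 10^-2)²/(2.2 × 10^-3) = 2.86 × 10^-1 M

C₀ = 2.9 × 10^-1 M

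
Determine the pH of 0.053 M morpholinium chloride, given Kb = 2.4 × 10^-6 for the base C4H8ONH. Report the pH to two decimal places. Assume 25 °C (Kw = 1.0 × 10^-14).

pH = 4.83

C4H8ONH2+ is the conjugate acid of the weak base C4H8ONH.
Ka = Kw/Kb = 1.0×10^-14 / 2.4 × 10^-6 = 4.17 × 10^-9
Ka = [H+]²/(0.053 − [H+]) = 4.17 × 10^-9
Neglecting [H+] in the denominator: [H+] = √(4.17 × 10^-9 × 0.053) = 1.49 × 10^-5 M
Check: 0.028% ionized — well under 5%, approximation valid.
pH = −log(1.49 × 10^-5) = 4.83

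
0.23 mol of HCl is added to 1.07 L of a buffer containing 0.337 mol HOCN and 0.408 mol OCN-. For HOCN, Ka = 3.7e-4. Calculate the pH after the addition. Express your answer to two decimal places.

pH = 2.93

After neutralization: n(HOCN) = 0.567 mol, n(OCN-) = 0.178 mol.
pKa = −log(3.7 × 10^-4) = 3.432
Henderson–Hasselbalch with mole ratio 0.178/0.567: pH = 3.432 + (-0.503)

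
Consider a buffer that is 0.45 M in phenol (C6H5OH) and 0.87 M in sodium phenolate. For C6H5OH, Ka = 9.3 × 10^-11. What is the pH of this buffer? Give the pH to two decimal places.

pH = 10.32

pKa = −log(9.3 × 10^-11) = 10.032
Using pH = pKa + log([base]/[acid]) with [base]/[acid] = 0.87/0.45:
pH = 10.032 + (+0.286) = 10.32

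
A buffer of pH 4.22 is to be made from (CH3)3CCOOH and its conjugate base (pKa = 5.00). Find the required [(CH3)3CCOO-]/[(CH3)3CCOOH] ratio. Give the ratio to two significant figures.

ratio = 0.17

pH = pKa + log(r) ⇒ log(r) = 4.22 − 5.00 = -0.78
r = [(CH3)3CCOO-]/[(CH3)3CCOOH] = 10^(-0.78) = 0.166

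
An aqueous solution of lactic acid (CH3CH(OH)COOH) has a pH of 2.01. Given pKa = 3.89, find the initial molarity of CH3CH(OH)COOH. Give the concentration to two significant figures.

C₀ = 7.5 × 10^-1 M

[H+] = 10^(-2.01) = 9.77 × 10^-3 M = x
Ka = 10^(−3.89) = 1.29 × 10^-4
Ka = x²/(C₀ − x) ⇒ C₀ = x + x²/Ka
C₀ = 9.77 × 10^-3 + (9.77 × 10^-3)²/(1.29 × 10^-4) = 7.50 × 10^-1 M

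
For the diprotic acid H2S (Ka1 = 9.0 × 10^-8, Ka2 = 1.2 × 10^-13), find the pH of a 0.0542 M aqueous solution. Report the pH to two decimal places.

pH = 4.16

Ka1 ≫ Ka2, so treat the first dissociation as the only significant source of H+.
Ka1 = x²/(0.0542 − x) = 9.0 × 10^-8
x ≈ √(9.0 × 10^-8 × 0.0542) = 6.98 × 10^-5 M
pH = −log(6.98 × 10^-5) = 4.16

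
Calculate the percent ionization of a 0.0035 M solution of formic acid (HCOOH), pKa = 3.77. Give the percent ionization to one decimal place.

19.7%

HCOOH ⇌ HCOO- + H+; let x = [H+] at equilibrium.
Ka = 10^(−3.77) = 1.70 × 10^-4
Solve x² + 0.00017x − 5.95e-07 = 0 → x = 6.91 × 10^-4 M
Fraction ionized = 6.91 × 10^-4 / 0.0035 = 0.1974 → 19.7%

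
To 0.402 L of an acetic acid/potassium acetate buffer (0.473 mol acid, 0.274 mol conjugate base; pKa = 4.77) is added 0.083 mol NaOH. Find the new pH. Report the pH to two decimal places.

OH- converts CH3COOH to CH3COO-: CH3COOH → 0.39 mol, CH3COO- → 0.357 mol.
pH = pKa + log(n_CH3COO-/n_CH3COOH) = 4.77 + log(0.357/0.39) = 4.77 + (-0.038)

pH = 4.73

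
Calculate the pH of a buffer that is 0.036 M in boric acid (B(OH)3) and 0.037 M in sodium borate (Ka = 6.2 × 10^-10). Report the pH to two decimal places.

pKa = −log(6.2 × 10^-10) = 9.208
pH = pKa + log([A⁻]/[HA]) = 9.208 + log(0.037/0.036)
pH = 9.208 + (+0.012) = 9.22

pH = 9.22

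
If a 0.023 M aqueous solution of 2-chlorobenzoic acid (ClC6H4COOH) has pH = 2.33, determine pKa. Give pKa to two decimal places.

[H+] = 10^(-2.33) = 4.68 × 10^-3 M
At equilibrium [HA] = 0.023 − 4.68 × 10^-3 = 1.83 × 10^-2 M
Ka = [H+][A-]/[HA] = (4.68 × 10^-3)² / 1.83 × 10^-2 = 1.20 × 10^-3
pKa = -log(1.20 × 10^-3) = 2.92

pKa = 2.92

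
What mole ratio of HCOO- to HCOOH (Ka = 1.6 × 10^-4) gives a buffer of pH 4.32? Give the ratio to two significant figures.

ratio = 3.3

pKa = -log(1.6 × 10^-4) = 3.796
pH = pKa + log(r) ⇒ log(r) = 4.32 − 3.796 = +0.524
r = [HCOO-]/[HCOOH] = 10^(+0.524) = 3.34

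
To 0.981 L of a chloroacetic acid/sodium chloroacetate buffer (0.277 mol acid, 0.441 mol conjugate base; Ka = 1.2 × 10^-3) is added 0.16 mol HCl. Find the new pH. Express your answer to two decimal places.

pH = 2.73

Added H+ converts ClCH2COO- to ClCH2COOH: ClCH2COOH → 0.437 mol, ClCH2COO- → 0.281 mol.
pKa = −log(1.2 × 10^-3) = 2.921
pH = pKa + log(n_ClCH2COO-/n_ClCH2COOH) = 2.921 + log(0.281/0.437) = 2.921 + (-0.192)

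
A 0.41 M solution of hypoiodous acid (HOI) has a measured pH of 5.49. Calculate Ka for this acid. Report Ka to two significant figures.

[H+] = 10^(-5.49) = 3.24 × 10^-6 M
At equilibrium [HA] = 0.41 − 3.24 × 10^-6 = 4.10 × 10^-1 M
Ka = [H+][A-]/[HA] = (3.24 × 10^-6)² / 4.10 × 10^-1 = 2.6 × 10^-11

Ka = 2.6 × 10^-11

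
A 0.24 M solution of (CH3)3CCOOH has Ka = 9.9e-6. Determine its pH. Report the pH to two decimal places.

pH = 2.81

(CH3)3CCOOH ⇌ (CH3)3CCOO- + H+
Let x = [H+] at equilibrium. Ka = x²/(0.24 − x).
Assume x ≪ 0.24: x ≈ √(9.9 × 10^-6 × 0.24) = 1.54 × 10^-3 M
pH = −log[H+] = −log(1.54 × 10^-3) = 2.81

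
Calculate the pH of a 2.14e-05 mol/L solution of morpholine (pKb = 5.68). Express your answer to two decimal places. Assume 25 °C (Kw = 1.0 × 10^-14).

pH = 8.76

C4H8ONH + H2O ⇌ C4H8ONH2+ + OH-
Kb = 10^(−5.68) = 2.09 × 10^-6
Let x = [OH-] at equilibrium. Kb = x²/(2.14e-05 − x).
x is not negligible relative to C₀; solve x² + 2.09e-06·x − 4.47e-11 = 0.
x = (−Kb + √(Kb² + 4·Kb·C₀))/2 = 5.72 × 10^-6 M
pOH = 5.24, so pH = 14.00 − pOH = 8.76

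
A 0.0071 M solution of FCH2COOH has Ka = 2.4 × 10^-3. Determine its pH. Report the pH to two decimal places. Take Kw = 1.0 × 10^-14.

pH = 2.51

FCH2COOH ⇌ FCH2COO- + H+
Ka = [H+]²/(0.0071 − [H+]) = 2.4 × 10^-3
Here C₀/Ka ≈ 2.96, so the small-[H+] approximation fails. Use the quadratic:
[H+] = [−0.0024 + √(0.0024² + 6.82e-05)]/2 = 3.10 × 10^-3 M
pH = −log[H+] = −log(3.10 × 10^-3) = 2.51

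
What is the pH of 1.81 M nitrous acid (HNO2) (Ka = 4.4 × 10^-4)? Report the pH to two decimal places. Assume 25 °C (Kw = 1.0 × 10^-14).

HNO2 ⇌ NO2- + H+
From the ICE table, Ka = x²/(1.81 − x) = 4.4 × 10^-4.
Assume x ≪ 1.81: x ≈ √(4.4 × 10^-4 × 1.81) = 2.82 × 10^-2 M
Check: 1.6% ionized — well under 5%, approximation valid.
pH = −log(2.82 × 10^-2) = 1.55

pH = 1.55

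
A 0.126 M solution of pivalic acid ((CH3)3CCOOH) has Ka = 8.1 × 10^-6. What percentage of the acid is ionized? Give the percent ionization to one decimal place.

(CH3)3CCOOH ⇌ (CH3)3CCOO- + H+; let x = [H+] at equilibrium.
x ≈ √(Ka·C₀) = √(8.1 × 10^-6 × 0.126) = 1.01 × 10^-3 M
% ionization = x/C₀ × 100% = 1.01 × 10^-3/0.126 × 100% = 0.8%

0.8%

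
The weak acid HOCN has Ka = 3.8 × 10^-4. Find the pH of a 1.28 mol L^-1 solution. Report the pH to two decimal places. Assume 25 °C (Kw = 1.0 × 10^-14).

HOCN ⇌ OCN- + H+
Ka = x²/(1.28 − x) = 3.8 × 10^-4
Since Ka ≪ C₀, x ≈ √(Ka·C₀) = 2.21 × 10^-2 M.
pH = −log(2.21 × 10^-2) = 1.66

pH = 1.66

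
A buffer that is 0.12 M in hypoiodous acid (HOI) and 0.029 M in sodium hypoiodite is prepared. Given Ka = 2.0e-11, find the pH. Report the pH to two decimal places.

pH = 10.08

pKa = −log(2.0 × 10^-11) = 10.699
pH = pKa + log([A⁻]/[HA]) = 10.699 + log(0.029/0.12)
pH = 10.699 + (-0.617) = 10.08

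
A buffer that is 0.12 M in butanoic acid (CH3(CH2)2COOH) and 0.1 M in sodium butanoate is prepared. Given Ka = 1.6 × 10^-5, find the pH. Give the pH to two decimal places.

pH = 4.72

pKa = −log(1.6 × 10^-5) = 4.796
pH = pKa + log([A⁻]/[HA]) = 4.796 + log(0.1/0.12)
pH = 4.796 + (-0.079) = 4.72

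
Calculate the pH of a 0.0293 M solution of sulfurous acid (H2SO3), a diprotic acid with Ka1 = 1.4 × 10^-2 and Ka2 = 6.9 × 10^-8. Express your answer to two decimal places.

Ka1 ≫ Ka2, so treat the first dissociation as the only significant source of H+.
Ka1 = x²/(0.0293 − x) = 1.4 × 10^-2
Solving the quadratic: x = (−Ka1 + √(Ka1² + 4·Ka1·C₀))/2 = 1.44 × 10^-2 M
pH = −log(1.44 × 10^-2) = 1.84

pH = 1.84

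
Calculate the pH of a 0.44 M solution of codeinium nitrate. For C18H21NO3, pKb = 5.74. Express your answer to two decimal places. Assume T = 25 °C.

C18H22NO3+ is the conjugate acid of the weak base C18H21NO3.
Kb = 10^(−5.74) = 1.82 × 10^-6
Ka = Kw/Kb = 1.0×10^-14 / 1.82 × 10^-6 = 5.49 × 10^-9
From the ICE table, Ka = [H+]²/(0.44 − [H+]) = 5.49 × 10^-9.
Neglecting [H+] in the denominator: [H+] = √(5.49 × 10^-9 × 0.44) = 4.91 × 10^-5 M
([H+]/C₀ = 0.011% < 5%, so the approximation holds.)
pH = −log(4.91 × 10^-5) = 4.31

pH = 4.31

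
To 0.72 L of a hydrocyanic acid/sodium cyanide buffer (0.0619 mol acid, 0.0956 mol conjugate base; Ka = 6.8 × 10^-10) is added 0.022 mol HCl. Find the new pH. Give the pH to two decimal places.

pH = 9.11

Added H+ converts CN- to HCN: HCN → 0.0839 mol, CN- → 0.0736 mol.
pKa = −log(6.8 × 10^-10) = 9.167
pH = pKa + log([A⁻]/[HA]) = 9.167 + log(0.0736/0.0839) = 9.167 -0.057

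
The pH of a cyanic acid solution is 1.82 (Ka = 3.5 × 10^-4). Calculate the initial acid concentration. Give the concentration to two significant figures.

C₀ = 6.7 × 10^-1 M

[H+] = 10^(-1.82) = 1.51 × 10^-2 M = x
Ka = x²/(C₀ − x) ⇒ C₀ = x + x²/Ka
C₀ = 1.51 × 10^-2 + (1.51 × 10^-2)²/(3.5 × 10^-4) = 6.67 × 10^-1 M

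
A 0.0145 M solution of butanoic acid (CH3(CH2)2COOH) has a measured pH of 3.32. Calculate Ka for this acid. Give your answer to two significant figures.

Ka = 1.6 × 10^-5

[H+] = 10^(-3.32) = 4.79 × 10^-4 M
At equilibrium [HA] = 0.0145 − 4.79 × 10^-4 = 1.40 × 10^-2 M
Ka = [H+][A-]/[HA] = (4.79 × 10^-4)² / 1.40 × 10^-2 = 1.6 × 10^-5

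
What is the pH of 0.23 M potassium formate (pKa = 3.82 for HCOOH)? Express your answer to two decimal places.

pH = 8.59

HCOO- is the conjugate base of the weak acid HCOOH.
Ka = 10^(−3.82) = 1.51 × 10^-4
Kb = Kw/Ka = 1.0×10^-14 / 1.51 × 10^-4 = 6.62 × 10^-11
From the ICE table, Kb = [OH-]²/(0.23 − [OH-]) = 6.62 × 10^-11.
Neglecting [OH-] in the denominator: [OH-] = √(6.62 × 10^-11 × 0.23) = 3.90 × 10^-6 M
pOH = −log(3.90 × 10^-6) = 5.41; pH = 14.00 − 5.41 = 8.59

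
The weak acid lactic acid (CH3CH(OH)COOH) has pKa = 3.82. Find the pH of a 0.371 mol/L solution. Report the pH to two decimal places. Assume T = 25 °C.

pH = 2.13

CH3CH(OH)COOH ⇌ CH3CH(OH)COO- + H+
Ka = 10^(−3.82) = 1.51 × 10^-4
From the ICE table, Ka = x²/(0.371 − x) = 1.51 × 10^-4.
Since Ka ≪ C₀, x ≈ √(Ka·C₀) = 7.48 × 10^-3 M.
Check: 2% ionized — well under 5%, approximation valid.
pH = −log(7.48 × 10^-3) = 2.13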